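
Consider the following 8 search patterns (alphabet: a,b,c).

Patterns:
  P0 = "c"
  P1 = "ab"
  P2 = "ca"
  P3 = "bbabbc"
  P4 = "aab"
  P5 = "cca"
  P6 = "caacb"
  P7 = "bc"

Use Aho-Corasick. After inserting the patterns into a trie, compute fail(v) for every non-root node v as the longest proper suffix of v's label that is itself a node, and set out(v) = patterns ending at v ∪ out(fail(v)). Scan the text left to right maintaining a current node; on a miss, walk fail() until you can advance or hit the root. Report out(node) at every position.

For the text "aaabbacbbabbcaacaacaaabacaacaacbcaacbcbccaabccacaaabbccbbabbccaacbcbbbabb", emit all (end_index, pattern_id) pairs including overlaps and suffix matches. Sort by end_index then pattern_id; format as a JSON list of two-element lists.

Build:
Trie nodes:
  n0 'ε': a→2 b→5 c→1
  n1 'c': a→4 c→13  [P0 ends]
  n2 'a': a→11 b→3
  n3 'ab': ·  [P1 ends]
  n4 'ca': a→15  [P2 ends]
  n5 'b': b→6 c→18
  n6 'bb': a→7
  n7 'bba': b→8
  n8 'bbab': b→9
  n9 'bbabb': c→10
  n10 'bbabbc': ·  [P3 ends]
  n11 'aa': b→12
  n12 'aab': ·  [P4 ends]
  n13 'cc': a→14
  n14 'cca': ·  [P5 ends]
  n15 'caa': c→16
  n16 'caac': b→17
  n17 'caacb': ·  [P6 ends]
  n18 'bc': ·  [P7 ends]

Failure links (BFS by depth):
  fail(1) 'c': from fail(0)=0 chase 'c': 0 ⇒ 0;  out={0}∪out(0)={0}
  fail(2) 'a': from fail(0)=0 chase 'a': 0 ⇒ 0;  out=∅∪out(0)=∅
  fail(5) 'b': from fail(0)=0 chase 'b': 0 ⇒ 0;  out=∅∪out(0)=∅
  fail(3) 'ab': from fail(2)=0 chase 'b': 0 ⇒ 5;  out={1}∪out(5)={1}
  fail(4) 'ca': from fail(1)=0 chase 'a': 0 ⇒ 2;  out={2}∪out(2)={2}
  fail(6) 'bb': from fail(5)=0 chase 'b': 0 ⇒ 5;  out=∅∪out(5)=∅
  fail(11) 'aa': from fail(2)=0 chase 'a': 0 ⇒ 2;  out=∅∪out(2)=∅
  fail(13) 'cc': from fail(1)=0 chase 'c': 0 ⇒ 1;  out=∅∪out(1)={0}
  fail(18) 'bc': from fail(5)=0 chase 'c': 0 ⇒ 1;  out={7}∪out(1)={0,7}
  fail(7) 'bba': from fail(6)=5 chase 'a': 5→0 ⇒ 2;  out=∅∪out(2)=∅
  fail(12) 'aab': from fail(11)=2 chase 'b': 2 ⇒ 3;  out={4}∪out(3)={1,4}
  fail(14) 'cca': from fail(13)=1 chase 'a': 1 ⇒ 4;  out={5}∪out(4)={2,5}
  fail(15) 'caa': from fail(4)=2 chase 'a': 2 ⇒ 11;  out=∅∪out(11)=∅
  fail(8) 'bbab': from fail(7)=2 chase 'b': 2 ⇒ 3;  out=∅∪out(3)={1}
  fail(16) 'caac': from fail(15)=11 chase 'c': 11→2→0 ⇒ 1;  out=∅∪out(1)={0}
  fail(9) 'bbabb': from fail(8)=3 chase 'b': 3→5 ⇒ 6;  out=∅∪out(6)=∅
  fail(17) 'caacb': from fail(16)=1 chase 'b': 1→0 ⇒ 5;  out={6}∪out(5)={6}
  fail(10) 'bbabbc': from fail(9)=6 chase 'c': 6→5 ⇒ 18;  out={3}∪out(18)={0,3,7}

Text stream:
[0] read 'a'  n0⇒n2
[1] read 'a'  n2⇒n11
[2] read 'a'  n11⇒n11 (fail-walked)
[3] read 'b'  n11⇒n12  → match P1@[2:3],P4@[1:3]
[4] read 'b'  n12⇒n6 (fail-walked)
[5] read 'a'  n6⇒n7
[6] read 'c'  n7⇒n1 (fail-walked)  → match P0@[6:6]
[7] read 'b'  n1⇒n5 (fail-walked)
[8] read 'b'  n5⇒n6
[9] read 'a'  n6⇒n7
[10] read 'b'  n7⇒n8  → match P1@[9:10]
[11] read 'b'  n8⇒n9
[12] read 'c'  n9⇒n10  → match P0@[12:12],P3@[7:12],P7@[11:12]
[13] read 'a'  n10⇒n4 (fail-walked)  → match P2@[12:13]
[14] read 'a'  n4⇒n15
[15] read 'c'  n15⇒n16  → match P0@[15:15]
[16] read 'a'  n16⇒n4 (fail-walked)  → match P2@[15:16]
[17] read 'a'  n4⇒n15
[18] read 'c'  n15⇒n16  → match P0@[18:18]
[19] read 'a'  n16⇒n4 (fail-walked)  → match P2@[18:19]
[20] read 'a'  n4⇒n15
[21] read 'a'  n15⇒n11 (fail-walked)
[22] read 'b'  n11⇒n12  → match P1@[21:22],P4@[20:22]
[23] read 'a'  n12⇒n2 (fail-walked)
[24] read 'c'  n2⇒n1 (fail-walked)  → match P0@[24:24]
[25] read 'a'  n1⇒n4  → match P2@[24:25]
[26] read 'a'  n4⇒n15
[27] read 'c'  n15⇒n16  → match P0@[27:27]
[28] read 'a'  n16⇒n4 (fail-walked)  → match P2@[27:28]
[29] read 'a'  n4⇒n15
[30] read 'c'  n15⇒n16  → match P0@[30:30]
[31] read 'b'  n16⇒n17  → match P6@[27:31]
[32] read 'c'  n17⇒n18 (fail-walked)  → match P0@[32:32],P7@[31:32]
[33] read 'a'  n18⇒n4 (fail-walked)  → match P2@[32:33]
[34] read 'a'  n4⇒n15
[35] read 'c'  n15⇒n16  → match P0@[35:35]
[36] read 'b'  n16⇒n17  → match P6@[32:36]
[37] read 'c'  n17⇒n18 (fail-walked)  → match P0@[37:37],P7@[36:37]
[38] read 'b'  n18⇒n5 (fail-walked)
[39] read 'c'  n5⇒n18  → match P0@[39:39],P7@[38:39]
[40] read 'c'  n18⇒n13 (fail-walked)  → match P0@[40:40]
[41] read 'a'  n13⇒n14  → match P2@[40:41],P5@[39:41]
[42] read 'a'  n14⇒n15 (fail-walked)
[43] read 'b'  n15⇒n12 (fail-walked)  → match P1@[42:43],P4@[41:43]
[44] read 'c'  n12⇒n18 (fail-walked)  → match P0@[44:44],P7@[43:44]
[45] read 'c'  n18⇒n13 (fail-walked)  → match P0@[45:45]
[46] read 'a'  n13⇒n14  → match P2@[45:46],P5@[44:46]
[47] read 'c'  n14⇒n1 (fail-walked)  → match P0@[47:47]
[48] read 'a'  n1⇒n4  → match P2@[47:48]
[49] read 'a'  n4⇒n15
[50] read 'a'  n15⇒n11 (fail-walked)
[51] read 'b'  n11⇒n12  → match P1@[50:51],P4@[49:51]
[52] read 'b'  n12⇒n6 (fail-walked)
[53] read 'c'  n6⇒n18 (fail-walked)  → match P0@[53:53],P7@[52:53]
[54] read 'c'  n18⇒n13 (fail-walked)  → match P0@[54:54]
[55] read 'b'  n13⇒n5 (fail-walked)
[56] read 'b'  n5⇒n6
[57] read 'a'  n6⇒n7
[58] read 'b'  n7⇒n8  → match P1@[57:58]
[59] read 'b'  n8⇒n9
[60] read 'c'  n9⇒n10  → match P0@[60:60],P3@[55:60],P7@[59:60]
[61] read 'c'  n10⇒n13 (fail-walked)  → match P0@[61:61]
[62] read 'a'  n13⇒n14  → match P2@[61:62],P5@[60:62]
[63] read 'a'  n14⇒n15 (fail-walked)
[64] read 'c'  n15⇒n16  → match P0@[64:64]
[65] read 'b'  n16⇒n17  → match P6@[61:65]
[66] read 'c'  n17⇒n18 (fail-walked)  → match P0@[66:66],P7@[65:66]
[67] read 'b'  n18⇒n5 (fail-walked)
[68] read 'b'  n5⇒n6
[69] read 'b'  n6⇒n6 (fail-walked)
[70] read 'a'  n6⇒n7
[71] read 'b'  n7⇒n8  → match P1@[70:71]
[72] read 'b'  n8⇒n9

All matches (sorted): [[3,1],[3,4],[6,0],[10,1],[12,0],[12,3],[12,7],[13,2],[15,0],[16,2],[18,0],[19,2],[22,1],[22,4],[24,0],[25,2],[27,0],[28,2],[30,0],[31,6],[32,0],[32,7],[33,2],[35,0],[36,6],[37,0],[37,7],[39,0],[39,7],[40,0],[41,2],[41,5],[43,1],[43,4],[44,0],[44,7],[45,0],[46,2],[46,5],[47,0],[48,2],[51,1],[51,4],[53,0],[53,7],[54,0],[58,1],[60,0],[60,3],[60,7],[61,0],[62,2],[62,5],[64,0],[65,6],[66,0],[66,7],[71,1]]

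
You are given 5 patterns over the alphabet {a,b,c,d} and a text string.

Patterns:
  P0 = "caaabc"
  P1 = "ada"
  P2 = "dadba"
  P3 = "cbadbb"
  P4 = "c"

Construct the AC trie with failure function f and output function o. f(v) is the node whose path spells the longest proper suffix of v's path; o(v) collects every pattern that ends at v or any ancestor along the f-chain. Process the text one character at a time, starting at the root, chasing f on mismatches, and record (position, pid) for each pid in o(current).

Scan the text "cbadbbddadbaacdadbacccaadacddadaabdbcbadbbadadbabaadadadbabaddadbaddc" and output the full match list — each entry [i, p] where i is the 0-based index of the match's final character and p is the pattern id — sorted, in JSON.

Build:
Trie nodes:
  0='ε' goto a→7 c→1 d→10
  1='c' goto a→2 b→15  ←P4
  2='ca' goto a→3
  3='caa' goto a→4
  4='caaa' goto b→5
  5='caaab' goto c→6
  6='caaabc' goto ·  ←P0
  7='a' goto d→8
  8='ad' goto a→9
  9='ada' goto ·  ←P1
  10='d' goto a→11
  11='da' goto d→12
  12='dad' goto b→13
  13='dadb' goto a→14
  14='dadba' goto ·  ←P2
  15='cb' goto a→16
  16='cba' goto d→17
  17='cbad' goto b→18
  18='cbadb' goto b→19
  19='cbadbb' goto ·  ←P3

BFS fail/out derivation:
  fail(1) 'c': from fail(0)=0 chase 'c': 0 ⇒ 0;  out={4}∪out(0)={4}
  fail(7) 'a': from fail(0)=0 chase 'a': 0 ⇒ 0;  out=∅∪out(0)=∅
  fail(10) 'd': from fail(0)=0 chase 'd': 0 ⇒ 0;  out=∅∪out(0)=∅
  fail(2) 'ca': from fail(1)=0 chase 'a': 0 ⇒ 7;  out=∅∪out(7)=∅
  fail(8) 'ad': from fail(7)=0 chase 'd': 0 ⇒ 10;  out=∅∪out(10)=∅
  fail(11) 'da': from fail(10)=0 chase 'a': 0 ⇒ 7;  out=∅∪out(7)=∅
  fail(15) 'cb': from fail(1)=0 chase 'b': 0 ⇒ 0;  out=∅∪out(0)=∅
  fail(3) 'caa': from fail(2)=7 chase 'a': 7→0 ⇒ 7;  out=∅∪out(7)=∅
  fail(9) 'ada': from fail(8)=10 chase 'a': 10 ⇒ 11;  out={1}∪out(11)={1}
  fail(12) 'dad': from fail(11)=7 chase 'd': 7 ⇒ 8;  out=∅∪out(8)=∅
  fail(16) 'cba': from fail(15)=0 chase 'a': 0 ⇒ 7;  out=∅∪out(7)=∅
  fail(4) 'caaa': from fail(3)=7 chase 'a': 7→0 ⇒ 7;  out=∅∪out(7)=∅
  fail(13) 'dadb': from fail(12)=8 chase 'b': 8→10→0 ⇒ 0;  out=∅∪out(0)=∅
  fail(17) 'cbad': from fail(16)=7 chase 'd': 7 ⇒ 8;  out=∅∪out(8)=∅
  fail(5) 'caaab': from fail(4)=7 chase 'b': 7→0 ⇒ 0;  out=∅∪out(0)=∅
  fail(14) 'dadba': from fail(13)=0 chase 'a': 0 ⇒ 7;  out={2}∪out(7)={2}
  fail(18) 'cbadb': from fail(17)=8 chase 'b': 8→10→0 ⇒ 0;  out=∅∪out(0)=∅
  fail(6) 'caaabc': from fail(5)=0 chase 'c': 0 ⇒ 1;  out={0}∪out(1)={0,4}
  fail(19) 'cbadbb': from fail(18)=0 chase 'b': 0 ⇒ 0;  out={3}∪out(0)={3}

Text stream:
[0] read 'c'  n0⇒n1  → match P4@[0:0]
[1] read 'b'  n1⇒n15
[2] read 'a'  n15⇒n16
[3] read 'd'  n16⇒n17
[4] read 'b'  n17⇒n18
[5] read 'b'  n18⇒n19  → match P3@[0:5]
[6] read 'd'  n19⇒n10 (fail-walked)
[7] read 'd'  n10⇒n10 (fail-walked)
[8] read 'a'  n10⇒n11
[9] read 'd'  n11⇒n12
[10] read 'b'  n12⇒n13
[11] read 'a'  n13⇒n14  → match P2@[7:11]
[12] read 'a'  n14⇒n7 (fail-walked)
[13] read 'c'  n7⇒n1 (fail-walked)  → match P4@[13:13]
[14] read 'd'  n1⇒n10 (fail-walked)
[15] read 'a'  n10⇒n11
[16] read 'd'  n11⇒n12
[17] read 'b'  n12⇒n13
[18] read 'a'  n13⇒n14  → match P2@[14:18]
[19] read 'c'  n14⇒n1 (fail-walked)  → match P4@[19:19]
[20] read 'c'  n1⇒n1 (fail-walked)  → match P4@[20:20]
[21] read 'c'  n1⇒n1 (fail-walked)  → match P4@[21:21]
[22] read 'a'  n1⇒n2
[23] read 'a'  n2⇒n3
[24] read 'd'  n3⇒n8 (fail-walked)
[25] read 'a'  n8⇒n9  → match P1@[23:25]
[26] read 'c'  n9⇒n1 (fail-walked)  → match P4@[26:26]
[27] read 'd'  n1⇒n10 (fail-walked)
[28] read 'd'  n10⇒n10 (fail-walked)
[29] read 'a'  n10⇒n11
[30] read 'd'  n11⇒n12
[31] read 'a'  n12⇒n9 (fail-walked)  → match P1@[29:31]
[32] read 'a'  n9⇒n7 (fail-walked)
[33] read 'b'  n7⇒n0 (fail-walked)
[34] read 'd'  n0⇒n10
[35] read 'b'  n10⇒n0 (fail-walked)
[36] read 'c'  n0⇒n1  → match P4@[36:36]
[37] read 'b'  n1⇒n15
[38] read 'a'  n15⇒n16
[39] read 'd'  n16⇒n17
[40] read 'b'  n17⇒n18
[41] read 'b'  n18⇒n19  → match P3@[36:41]
[42] read 'a'  n19⇒n7 (fail-walked)
[43] read 'd'  n7⇒n8
[44] read 'a'  n8⇒n9  → match P1@[42:44]
[45] read 'd'  n9⇒n12 (fail-walked)
[46] read 'b'  n12⇒n13
[47] read 'a'  n13⇒n14  → match P2@[43:47]
[48] read 'b'  n14⇒n0 (fail-walked)
[49] read 'a'  n0⇒n7
[50] read 'a'  n7⇒n7 (fail-walked)
[51] read 'd'  n7⇒n8
[52] read 'a'  n8⇒n9  → match P1@[50:52]
[53] read 'd'  n9⇒n12 (fail-walked)
[54] read 'a'  n12⇒n9 (fail-walked)  → match P1@[52:54]
[55] read 'd'  n9⇒n12 (fail-walked)
[56] read 'b'  n12⇒n13
[57] read 'a'  n13⇒n14  → match P2@[53:57]
[58] read 'b'  n14⇒n0 (fail-walked)
[59] read 'a'  n0⇒n7
[60] read 'd'  n7⇒n8
[61] read 'd'  n8⇒n10 (fail-walked)
[62] read 'a'  n10⇒n11
[63] read 'd'  n11⇒n12
[64] read 'b'  n12⇒n13
[65] read 'a'  n13⇒n14  → match P2@[61:65]
[66] read 'd'  n14⇒n8 (fail-walked)
[67] read 'd'  n8⇒n10 (fail-walked)
[68] read 'c'  n10⇒n1 (fail-walked)  → match P4@[68:68]

Result: [[0,4],[5,3],[11,2],[13,4],[18,2],[19,4],[20,4],[21,4],[25,1],[26,4],[31,1],[36,4],[41,3],[44,1],[47,2],[52,1],[54,1],[57,2],[65,2],[68,4]]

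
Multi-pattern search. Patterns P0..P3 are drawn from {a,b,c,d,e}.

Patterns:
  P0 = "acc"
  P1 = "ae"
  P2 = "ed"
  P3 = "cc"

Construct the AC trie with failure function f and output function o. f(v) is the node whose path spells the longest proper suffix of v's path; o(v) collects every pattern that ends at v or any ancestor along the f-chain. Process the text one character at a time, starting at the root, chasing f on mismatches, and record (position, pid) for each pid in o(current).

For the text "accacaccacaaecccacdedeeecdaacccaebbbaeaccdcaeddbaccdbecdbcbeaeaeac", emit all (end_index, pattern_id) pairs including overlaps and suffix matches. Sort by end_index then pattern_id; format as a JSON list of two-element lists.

Build automaton:
Trie (insert patterns):
  0='ε' goto a→1 c→7 e→5
  1='a' goto c→2 e→4
  2='ac' goto c→3
  3='acc' goto ·  [P0 ends]
  4='ae' goto ·  [P1 ends]
  5='e' goto d→6
  6='ed' goto ·  [P2 ends]
  7='c' goto c→8
  8='cc' goto ·  [P3 ends]

BFS fail/out derivation:
  n1('a'): parent n0 fail=0; on 'a' 0 → fail=0;  out ∅∪∅=∅
  n5('e'): parent n0 fail=0; on 'e' 0 → fail=0;  out ∅∪∅=∅
  n7('c'): parent n0 fail=0; on 'c' 0 → fail=0;  out ∅∪∅=∅
  n2('ac'): parent n1 fail=0; on 'c' 0 → fail=7;  out ∅∪∅=∅
  n4('ae'): parent n1 fail=0; on 'e' 0 → fail=5;  out {1}∪∅={1}
  n6('ed'): parent n5 fail=0; on 'd' 0 → fail=0;  out {2}∪∅={2}
  n8('cc'): parent n7 fail=0; on 'c' 0 → fail=7;  out {3}∪∅={3}
  n3('acc'): parent n2 fail=7; on 'c' 7 → fail=8;  out {0}∪{3}={0,3}

Text stream:
[0] read 'a'  n0⇒n1
[1] read 'c'  n1⇒n2
[2] read 'c'  n2⇒n3  → match P0@[0:2],P3@[1:2]
[3] read 'a'  n3⇒n1 (fail-walked)
[4] read 'c'  n1⇒n2
[5] read 'a'  n2⇒n1 (fail-walked)
[6] read 'c'  n1⇒n2
[7] read 'c'  n2⇒n3  → match P0@[5:7],P3@[6:7]
[8] read 'a'  n3⇒n1 (fail-walked)
[9] read 'c'  n1⇒n2
[10] read 'a'  n2⇒n1 (fail-walked)
[11] read 'a'  n1⇒n1 (fail-walked)
[12] read 'e'  n1⇒n4  → match P1@[11:12]
[13] read 'c'  n4⇒n7 (fail-walked)
[14] read 'c'  n7⇒n8  → match P3@[13:14]
[15] read 'c'  n8⇒n8 (fail-walked)  → match P3@[14:15]
[16] read 'a'  n8⇒n1 (fail-walked)
[17] read 'c'  n1⇒n2
[18] read 'd'  n2⇒n0 (fail-walked)
[19] read 'e'  n0⇒n5
[20] read 'd'  n5⇒n6  → match P2@[19:20]
[21] read 'e'  n6⇒n5 (fail-walked)
[22] read 'e'  n5⇒n5 (fail-walked)
[23] read 'e'  n5⇒n5 (fail-walked)
[24] read 'c'  n5⇒n7 (fail-walked)
[25] read 'd'  n7⇒n0 (fail-walked)
[26] read 'a'  n0⇒n1
[27] read 'a'  n1⇒n1 (fail-walked)
[28] read 'c'  n1⇒n2
[29] read 'c'  n2⇒n3  → match P0@[27:29],P3@[28:29]
[30] read 'c'  n3⇒n8 (fail-walked)  → match P3@[29:30]
[31] read 'a'  n8⇒n1 (fail-walked)
[32] read 'e'  n1⇒n4  → match P1@[31:32]
[33] read 'b'  n4⇒n0 (fail-walked)
[34] read 'b'  n0⇒n0
[35] read 'b'  n0⇒n0
[36] read 'a'  n0⇒n1
[37] read 'e'  n1⇒n4  → match P1@[36:37]
[38] read 'a'  n4⇒n1 (fail-walked)
[39] read 'c'  n1⇒n2
[40] read 'c'  n2⇒n3  → match P0@[38:40],P3@[39:40]
[41] read 'd'  n3⇒n0 (fail-walked)
[42] read 'c'  n0⇒n7
[43] read 'a'  n7⇒n1 (fail-walked)
[44] read 'e'  n1⇒n4  → match P1@[43:44]
[45] read 'd'  n4⇒n6 (fail-walked)  → match P2@[44:45]
[46] read 'd'  n6⇒n0 (fail-walked)
[47] read 'b'  n0⇒n0
[48] read 'a'  n0⇒n1
[49] read 'c'  n1⇒n2
[50] read 'c'  n2⇒n3  → match P0@[48:50],P3@[49:50]
[51] read 'd'  n3⇒n0 (fail-walked)
[52] read 'b'  n0⇒n0
[53] read 'e'  n0⇒n5
[54] read 'c'  n5⇒n7 (fail-walked)
[55] read 'd'  n7⇒n0 (fail-walked)
[56] read 'b'  n0⇒n0
[57] read 'c'  n0⇒n7
[58] read 'b'  n7⇒n0 (fail-walked)
[59] read 'e'  n0⇒n5
[60] read 'a'  n5⇒n1 (fail-walked)
[61] read 'e'  n1⇒n4  → match P1@[60:61]
[62] read 'a'  n4⇒n1 (fail-walked)
[63] read 'e'  n1⇒n4  → match P1@[62:63]
[64] read 'a'  n4⇒n1 (fail-walked)
[65] read 'c'  n1⇒n2

Matches: [[2,0],[2,3],[7,0],[7,3],[12,1],[14,3],[15,3],[20,2],[29,0],[29,3],[30,3],[32,1],[37,1],[40,0],[40,3],[44,1],[45,2],[50,0],[50,3],[61,1],[63,1]]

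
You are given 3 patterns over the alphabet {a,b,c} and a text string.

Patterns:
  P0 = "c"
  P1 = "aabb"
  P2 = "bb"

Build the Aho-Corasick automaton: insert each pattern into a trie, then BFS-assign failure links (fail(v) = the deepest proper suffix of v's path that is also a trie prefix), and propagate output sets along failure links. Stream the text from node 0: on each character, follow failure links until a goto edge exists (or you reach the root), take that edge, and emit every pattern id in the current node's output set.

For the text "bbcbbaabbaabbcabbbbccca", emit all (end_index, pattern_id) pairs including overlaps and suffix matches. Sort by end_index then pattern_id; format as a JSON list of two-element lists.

Build automaton:
Trie (insert patterns):
  0='ε' goto a→2 b→6 c→1
  1='c' goto ·  [P0 ends]
  2='a' goto a→3
  3='aa' goto b→4
  4='aab' goto b→5
  5='aabb' goto ·  [P1 ends]
  6='b' goto b→7
  7='bb' goto ·  [P2 ends]

Failure links (BFS by depth):
  n1('c'): parent n0 fail=0; on 'c' 0 → fail=0;  out {0}∪∅={0}
  n2('a'): parent n0 fail=0; on 'a' 0 → fail=0;  out ∅∪∅=∅
  n6('b'): parent n0 fail=0; on 'b' 0 → fail=0;  out ∅∪∅=∅
  n3('aa'): parent n2 fail=0; on 'a' 0 → fail=2;  out ∅∪∅=∅
  n7('bb'): parent n6 fail=0; on 'b' 0 → fail=6;  out {2}∪∅={2}
  n4('aab'): parent n3 fail=2; on 'b' 2→0 → fail=6;  out ∅∪∅=∅
  n5('aabb'): parent n4 fail=6; on 'b' 6 → fail=7;  out {1}∪{2}={1,2}

Text stream:
i=0 'b': node 0→6
i=1 'b': node 6→7  → match P2@[0:1]
i=2 'c': node 7→1 (fail-walked)  → match P0@[2:2]
i=3 'b': node 1→6 (fail-walked)
i=4 'b': node 6→7  → match P2@[3:4]
i=5 'a': node 7→2 (fail-walked)
i=6 'a': node 2→3
i=7 'b': node 3→4
i=8 'b': node 4→5  → match P1@[5:8],P2@[7:8]
i=9 'a': node 5→2 (fail-walked)
i=10 'a': node 2→3
i=11 'b': node 3→4
i=12 'b': node 4→5  → match P1@[9:12],P2@[11:12]
i=13 'c': node 5→1 (fail-walked)  → match P0@[13:13]
i=14 'a': node 1→2 (fail-walked)
i=15 'b': node 2→6 (fail-walked)
i=16 'b': node 6→7  → match P2@[15:16]
i=17 'b': node 7→7 (fail-walked)  → match P2@[16:17]
i=18 'b': node 7→7 (fail-walked)  → match P2@[17:18]
i=19 'c': node 7→1 (fail-walked)  → match P0@[19:19]
i=20 'c': node 1→1 (fail-walked)  → match P0@[20:20]
i=21 'c': node 1→1 (fail-walked)  → match P0@[21:21]
i=22 'a': node 1→2 (fail-walked)

Result: [[1,2],[2,0],[4,2],[8,1],[8,2],[12,1],[12,2],[13,0],[16,2],[17,2],[18,2],[19,0],[20,0],[21,0]]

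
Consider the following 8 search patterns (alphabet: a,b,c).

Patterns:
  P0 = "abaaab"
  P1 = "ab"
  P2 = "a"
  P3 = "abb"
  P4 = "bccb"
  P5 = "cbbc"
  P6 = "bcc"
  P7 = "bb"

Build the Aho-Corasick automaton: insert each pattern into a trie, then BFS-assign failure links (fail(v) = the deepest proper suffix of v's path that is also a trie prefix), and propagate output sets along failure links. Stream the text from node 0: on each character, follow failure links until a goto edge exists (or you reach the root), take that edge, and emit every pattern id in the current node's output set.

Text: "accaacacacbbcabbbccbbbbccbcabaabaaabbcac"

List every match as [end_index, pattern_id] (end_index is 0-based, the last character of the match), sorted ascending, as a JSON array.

Build:
Trie nodes:
  n0 'ε': a→1 b→8 c→12
  n1 'a': b→2  ←P2
  n2 'ab': a→3 b→7  ←P1
  n3 'aba': a→4
  n4 'abaa': a→5
  n5 'abaaa': b→6
  n6 'abaaab': ·  ←P0
  n7 'abb': ·  ←P3
  n8 'b': b→16 c→9
  n9 'bc': c→10
  n10 'bcc': b→11  ←P6
  n11 'bccb': ·  ←P4
  n12 'c': b→13
  n13 'cb': b→14
  n14 'cbb': c→15
  n15 'cbbc': ·  ←P5
  n16 'bb': ·  ←P7

Failure links (BFS by depth):
  fail(1) 'a': from fail(0)=0 chase 'a': 0 ⇒ 0;  out={2}∪out(0)={2}
  fail(8) 'b': from fail(0)=0 chase 'b': 0 ⇒ 0;  out=∅∪out(0)=∅
  fail(12) 'c': from fail(0)=0 chase 'c': 0 ⇒ 0;  out=∅∪out(0)=∅
  fail(2) 'ab': from fail(1)=0 chase 'b': 0 ⇒ 8;  out={1}∪out(8)={1}
  fail(9) 'bc': from fail(8)=0 chase 'c': 0 ⇒ 12;  out=∅∪out(12)=∅
  fail(13) 'cb': from fail(12)=0 chase 'b': 0 ⇒ 8;  out=∅∪out(8)=∅
  fail(16) 'bb': from fail(8)=0 chase 'b': 0 ⇒ 8;  out={7}∪out(8)={7}
  fail(3) 'aba': from fail(2)=8 chase 'a': 8→0 ⇒ 1;  out=∅∪out(1)={2}
  fail(7) 'abb': from fail(2)=8 chase 'b': 8 ⇒ 16;  out={3}∪out(16)={3,7}
  fail(10) 'bcc': from fail(9)=12 chase 'c': 12→0 ⇒ 12;  out={6}∪out(12)={6}
  fail(14) 'cbb': from fail(13)=8 chase 'b': 8 ⇒ 16;  out=∅∪out(16)={7}
  fail(4) 'abaa': from fail(3)=1 chase 'a': 1→0 ⇒ 1;  out=∅∪out(1)={2}
  fail(11) 'bccb': from fail(10)=12 chase 'b': 12 ⇒ 13;  out={4}∪out(13)={4}
  fail(15) 'cbbc': from fail(14)=16 chase 'c': 16→8 ⇒ 9;  out={5}∪out(9)={5}
  fail(5) 'abaaa': from fail(4)=1 chase 'a': 1→0 ⇒ 1;  out=∅∪out(1)={2}
  fail(6) 'abaaab': from fail(5)=1 chase 'b': 1 ⇒ 2;  out={0}∪out(2)={0,1}

Scan:
i=0 'a': node 0→1  ** P2@[0:0]
i=1 'c': node 1→12 ·f
i=2 'c': node 12→12 ·f
i=3 'a': node 12→1 ·f  ** P2@[3:3]
i=4 'a': node 1→1 ·f  ** P2@[4:4]
i=5 'c': node 1→12 ·f
i=6 'a': node 12→1 ·f  ** P2@[6:6]
i=7 'c': node 1→12 ·f
i=8 'a': node 12→1 ·f  ** P2@[8:8]
i=9 'c': node 1→12 ·f
i=10 'b': node 12→13
i=11 'b': node 13→14  ** P7@[10:11]
i=12 'c': node 14→15  ** P5@[9:12]
i=13 'a': node 15→1 ·f  ** P2@[13:13]
i=14 'b': node 1→2  ** P1@[13:14]
i=15 'b': node 2→7  ** P3@[13:15],P7@[14:15]
i=16 'b': node 7→16 ·f  ** P7@[15:16]
i=17 'c': node 16→9 ·f
i=18 'c': node 9→10  ** P6@[16:18]
i=19 'b': node 10→11  ** P4@[16:19]
i=20 'b': node 11→14 ·f  ** P7@[19:20]
i=21 'b': node 14→16 ·f  ** P7@[20:21]
i=22 'b': node 16→16 ·f  ** P7@[21:22]
i=23 'c': node 16→9 ·f
i=24 'c': node 9→10  ** P6@[22:24]
i=25 'b': node 10→11  ** P4@[22:25]
i=26 'c': node 11→9 ·f
i=27 'a': node 9→1 ·f  ** P2@[27:27]
i=28 'b': node 1→2  ** P1@[27:28]
i=29 'a': node 2→3  ** P2@[29:29]
i=30 'a': node 3→4  ** P2@[30:30]
i=31 'b': node 4→2 ·f  ** P1@[30:31]
i=32 'a': node 2→3  ** P2@[32:32]
i=33 'a': node 3→4  ** P2@[33:33]
i=34 'a': node 4→5  ** P2@[34:34]
i=35 'b': node 5→6  ** P0@[30:35],P1@[34:35]
i=36 'b': node 6→7 ·f  ** P3@[34:36],P7@[35:36]
i=37 'c': node 7→9 ·f
i=38 'a': node 9→1 ·f  ** P2@[38:38]
i=39 'c': node 1→12 ·f

Matches: [[0,2],[3,2],[4,2],[6,2],[8,2],[11,7],[12,5],[13,2],[14,1],[15,3],[15,7],[16,7],[18,6],[19,4],[20,7],[21,7],[22,7],[24,6],[25,4],[27,2],[28,1],[29,2],[30,2],[31,1],[32,2],[33,2],[34,2],[35,0],[35,1],[36,3],[36,7],[38,2]]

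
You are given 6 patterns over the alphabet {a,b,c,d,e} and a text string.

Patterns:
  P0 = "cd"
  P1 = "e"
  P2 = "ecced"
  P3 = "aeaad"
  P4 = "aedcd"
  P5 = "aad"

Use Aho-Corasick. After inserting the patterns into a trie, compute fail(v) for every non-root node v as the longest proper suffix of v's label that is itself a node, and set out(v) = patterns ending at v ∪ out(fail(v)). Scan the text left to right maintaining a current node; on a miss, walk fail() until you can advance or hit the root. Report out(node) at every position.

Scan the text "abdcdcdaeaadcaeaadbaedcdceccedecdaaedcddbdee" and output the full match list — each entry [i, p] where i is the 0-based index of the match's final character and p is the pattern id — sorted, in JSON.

Construct AC machine:
Trie (insert patterns):
  0='ε' goto a→8 c→1 e→3
  1='c' goto d→2
  2='cd' goto ·  [P0 ends]
  3='e' goto c→4  [P1 ends]
  4='ec' goto c→5
  5='ecc' goto e→6
  6='ecce' goto d→7
  7='ecced' goto ·  [P2 ends]
  8='a' goto a→16 e→9
  9='ae' goto a→10 d→13
  10='aea' goto a→11
  11='aeaa' goto d→12
  12='aeaad' goto ·  [P3 ends]
  13='aed' goto c→14
  14='aedc' goto d→15
  15='aedcd' goto ·  [P4 ends]
  16='aa' goto d→17
  17='aad' goto ·  [P5 ends]

BFS fail/out derivation:
  n1('c'): parent n0 fail=0; on 'c' 0 → fail=0;  out ∅∪∅=∅
  n3('e'): parent n0 fail=0; on 'e' 0 → fail=0;  out {1}∪∅={1}
  n8('a'): parent n0 fail=0; on 'a' 0 → fail=0;  out ∅∪∅=∅
  n2('cd'): parent n1 fail=0; on 'd' 0 → fail=0;  out {0}∪∅={0}
  n4('ec'): parent n3 fail=0; on 'c' 0 → fail=1;  out ∅∪∅=∅
  n9('ae'): parent n8 fail=0; on 'e' 0 → fail=3;  out ∅∪{1}={1}
  n16('aa'): parent n8 fail=0; on 'a' 0 → fail=8;  out ∅∪∅=∅
  n5('ecc'): parent n4 fail=1; on 'c' 1→0 → fail=1;  out ∅∪∅=∅
  n10('aea'): parent n9 fail=3; on 'a' 3→0 → fail=8;  out ∅∪∅=∅
  n13('aed'): parent n9 fail=3; on 'd' 3→0 → fail=0;  out ∅∪∅=∅
  n17('aad'): parent n16 fail=8; on 'd' 8→0 → fail=0;  out {5}∪∅={5}
  n6('ecce'): parent n5 fail=1; on 'e' 1→0 → fail=3;  out ∅∪{1}={1}
  n11('aeaa'): parent n10 fail=8; on 'a' 8 → fail=16;  out ∅∪∅=∅
  n14('aedc'): parent n13 fail=0; on 'c' 0 → fail=1;  out ∅∪∅=∅
  n7('ecced'): parent n6 fail=3; on 'd' 3→0 → fail=0;  out {2}∪∅={2}
  n12('aeaad'): parent n11 fail=16; on 'd' 16 → fail=17;  out {3}∪{5}={3,5}
  n15('aedcd'): parent n14 fail=1; on 'd' 1 → fail=2;  out {4}∪{0}={0,4}

Scan:
pos 0 'a': at 8
pos 1 'b': at 0 ·f
pos 2 'd': at 0
pos 3 'c': at 1
pos 4 'd': at 2  → match P0@[3:4]
pos 5 'c': at 1 ·f
pos 6 'd': at 2  → match P0@[5:6]
pos 7 'a': at 8 ·f
pos 8 'e': at 9  → match P1@[8:8]
pos 9 'a': at 10
pos 10 'a': at 11
pos 11 'd': at 12  → match P3@[7:11],P5@[9:11]
pos 12 'c': at 1 ·f
pos 13 'a': at 8 ·f
pos 14 'e': at 9  → match P1@[14:14]
pos 15 'a': at 10
pos 16 'a': at 11
pos 17 'd': at 12  → match P3@[13:17],P5@[15:17]
pos 18 'b': at 0 ·f
pos 19 'a': at 8
pos 20 'e': at 9  → match P1@[20:20]
pos 21 'd': at 13
pos 22 'c': at 14
pos 23 'd': at 15  → match P0@[22:23],P4@[19:23]
pos 24 'c': at 1 ·f
pos 25 'e': at 3 ·f  → match P1@[25:25]
pos 26 'c': at 4
pos 27 'c': at 5
pos 28 'e': at 6  → match P1@[28:28]
pos 29 'd': at 7  → match P2@[25:29]
pos 30 'e': at 3 ·f  → match P1@[30:30]
pos 31 'c': at 4
pos 32 'd': at 2 ·f  → match P0@[31:32]
pos 33 'a': at 8 ·f
pos 34 'a': at 16
pos 35 'e': at 9 ·f  → match P1@[35:35]
pos 36 'd': at 13
pos 37 'c': at 14
pos 38 'd': at 15  → match P0@[37:38],P4@[34:38]
pos 39 'd': at 0 ·f
pos 40 'b': at 0
pos 41 'd': at 0
pos 42 'e': at 3  → match P1@[42:42]
pos 43 'e': at 3 ·f  → match P1@[43:43]

Result: [[4,0],[6,0],[8,1],[11,3],[11,5],[14,1],[17,3],[17,5],[20,1],[23,0],[23,4],[25,1],[28,1],[29,2],[30,1],[32,0],[35,1],[38,0],[38,4],[42,1],[43,1]]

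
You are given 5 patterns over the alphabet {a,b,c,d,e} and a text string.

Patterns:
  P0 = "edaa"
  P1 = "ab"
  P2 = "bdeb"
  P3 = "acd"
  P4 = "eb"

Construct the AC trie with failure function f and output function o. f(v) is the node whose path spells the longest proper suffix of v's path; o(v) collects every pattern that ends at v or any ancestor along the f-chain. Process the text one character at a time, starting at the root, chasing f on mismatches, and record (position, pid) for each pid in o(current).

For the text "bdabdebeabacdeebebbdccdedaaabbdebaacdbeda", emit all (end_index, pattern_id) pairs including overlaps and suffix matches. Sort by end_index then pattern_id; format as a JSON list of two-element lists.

Build:
Trie (insert patterns):
  n0 'ε': a→5 b→7 e→1
  n1 'e': b→13 d→2
  n2 'ed': a→3
  n3 'eda': a→4
  n4 'edaa': ·  [P0 ends]
  n5 'a': b→6 c→11
  n6 'ab': ·  [P1 ends]
  n7 'b': d→8
  n8 'bd': e→9
  n9 'bde': b→10
  n10 'bdeb': ·  [P2 ends]
  n11 'ac': d→12
  n12 'acd': ·  [P3 ends]
  n13 'eb': ·  [P4 ends]

Failure links (BFS by depth):
  fail(1) 'e': from fail(0)=0 chase 'e': 0 ⇒ 0;  out=∅∪out(0)=∅
  fail(5) 'a': from fail(0)=0 chase 'a': 0 ⇒ 0;  out=∅∪out(0)=∅
  fail(7) 'b': from fail(0)=0 chase 'b': 0 ⇒ 0;  out=∅∪out(0)=∅
  fail(2) 'ed': from fail(1)=0 chase 'd': 0 ⇒ 0;  out=∅∪out(0)=∅
  fail(6) 'ab': from fail(5)=0 chase 'b': 0 ⇒ 7;  out={1}∪out(7)={1}
  fail(8) 'bd': from fail(7)=0 chase 'd': 0 ⇒ 0;  out=∅∪out(0)=∅
  fail(11) 'ac': from fail(5)=0 chase 'c': 0 ⇒ 0;  out=∅∪out(0)=∅
  fail(13) 'eb': from fail(1)=0 chase 'b': 0 ⇒ 7;  out={4}∪out(7)={4}
  fail(3) 'eda': from fail(2)=0 chase 'a': 0 ⇒ 5;  out=∅∪out(5)=∅
  fail(9) 'bde': from fail(8)=0 chase 'e': 0 ⇒ 1;  out=∅∪out(1)=∅
  fail(12) 'acd': from fail(11)=0 chase 'd': 0 ⇒ 0;  out={3}∪out(0)={3}
  fail(4) 'edaa': from fail(3)=5 chase 'a': 5→0 ⇒ 5;  out={0}∪out(5)={0}
  fail(10) 'bdeb': from fail(9)=1 chase 'b': 1 ⇒ 13;  out={2}∪out(13)={2,4}

Run:
[0] read 'b'  n0⇒n7
[1] read 'd'  n7⇒n8
[2] read 'a'  n8⇒n5 (via fail)
[3] read 'b'  n5⇒n6  emit P1@[2:3]
[4] read 'd'  n6⇒n8 (via fail)
[5] read 'e'  n8⇒n9
[6] read 'b'  n9⇒n10  emit P2@[3:6],P4@[5:6]
[7] read 'e'  n10⇒n1 (via fail)
[8] read 'a'  n1⇒n5 (via fail)
[9] read 'b'  n5⇒n6  emit P1@[8:9]
[10] read 'a'  n6⇒n5 (via fail)
[11] read 'c'  n5⇒n11
[12] read 'd'  n11⇒n12  emit P3@[10:12]
[13] read 'e'  n12⇒n1 (via fail)
[14] read 'e'  n1⇒n1 (via fail)
[15] read 'b'  n1⇒n13  emit P4@[14:15]
[16] read 'e'  n13⇒n1 (via fail)
[17] read 'b'  n1⇒n13  emit P4@[16:17]
[18] read 'b'  n13⇒n7 (via fail)
[19] read 'd'  n7⇒n8
[20] read 'c'  n8⇒n0 (via fail)
[21] read 'c'  n0⇒n0
[22] read 'd'  n0⇒n0
[23] read 'e'  n0⇒n1
[24] read 'd'  n1⇒n2
[25] read 'a'  n2⇒n3
[26] read 'a'  n3⇒n4  emit P0@[23:26]
[27] read 'a'  n4⇒n5 (via fail)
[28] read 'b'  n5⇒n6  emit P1@[27:28]
[29] read 'b'  n6⇒n7 (via fail)
[30] read 'd'  n7⇒n8
[31] read 'e'  n8⇒n9
[32] read 'b'  n9⇒n10  emit P2@[29:32],P4@[31:32]
[33] read 'a'  n10⇒n5 (via fail)
[34] read 'a'  n5⇒n5 (via fail)
[35] read 'c'  n5⇒n11
[36] read 'd'  n11⇒n12  emit P3@[34:36]
[37] read 'b'  n12⇒n7 (via fail)
[38] read 'e'  n7⇒n1 (via fail)
[39] read 'd'  n1⇒n2
[40] read 'a'  n2⇒n3

All matches (sorted): [[3,1],[6,2],[6,4],[9,1],[12,3],[15,4],[17,4],[26,0],[28,1],[32,2],[32,4],[36,3]]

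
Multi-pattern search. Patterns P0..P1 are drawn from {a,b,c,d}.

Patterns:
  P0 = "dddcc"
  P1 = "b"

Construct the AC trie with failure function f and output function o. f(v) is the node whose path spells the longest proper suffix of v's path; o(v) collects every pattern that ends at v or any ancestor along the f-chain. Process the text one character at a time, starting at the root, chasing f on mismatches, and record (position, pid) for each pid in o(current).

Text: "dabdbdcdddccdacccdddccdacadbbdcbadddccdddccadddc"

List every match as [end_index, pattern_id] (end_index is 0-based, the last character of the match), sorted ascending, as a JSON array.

Construct AC machine:
Trie nodes:
  n0 'ε': b→6 d→1
  n1 'd': d→2
  n2 'dd': d→3
  n3 'ddd': c→4
  n4 'dddc': c→5
  n5 'dddcc': ·  [P0 ends]
  n6 'b': ·  [P1 ends]

Failure links (BFS by depth):
  fail(1) 'd': from fail(0)=0 chase 'd': 0 ⇒ 0;  out=∅∪out(0)=∅
  fail(6) 'b': from fail(0)=0 chase 'b': 0 ⇒ 0;  out={1}∪out(0)={1}
  fail(2) 'dd': from fail(1)=0 chase 'd': 0 ⇒ 1;  out=∅∪out(1)=∅
  fail(3) 'ddd': from fail(2)=1 chase 'd': 1 ⇒ 2;  out=∅∪out(2)=∅
  fail(4) 'dddc': from fail(3)=2 chase 'c': 2→1→0 ⇒ 0;  out=∅∪out(0)=∅
  fail(5) 'dddcc': from fail(4)=0 chase 'c': 0 ⇒ 0;  out={0}∪out(0)={0}

Scan:
pos 0 'd': at 1
pos 1 'a': at 0 (fail-walked)
pos 2 'b': at 6  ** P1@[2:2]
pos 3 'd': at 1 (fail-walked)
pos 4 'b': at 6 (fail-walked)  ** P1@[4:4]
pos 5 'd': at 1 (fail-walked)
pos 6 'c': at 0 (fail-walked)
pos 7 'd': at 1
pos 8 'd': at 2
pos 9 'd': at 3
pos 10 'c': at 4
pos 11 'c': at 5  ** P0@[7:11]
pos 12 'd': at 1 (fail-walked)
pos 13 'a': at 0 (fail-walked)
pos 14 'c': at 0
pos 15 'c': at 0
pos 16 'c': at 0
pos 17 'd': at 1
pos 18 'd': at 2
pos 19 'd': at 3
pos 20 'c': at 4
pos 21 'c': at 5  ** P0@[17:21]
pos 22 'd': at 1 (fail-walked)
pos 23 'a': at 0 (fail-walked)
pos 24 'c': at 0
pos 25 'a': at 0
pos 26 'd': at 1
pos 27 'b': at 6 (fail-walked)  ** P1@[27:27]
pos 28 'b': at 6 (fail-walked)  ** P1@[28:28]
pos 29 'd': at 1 (fail-walked)
pos 30 'c': at 0 (fail-walked)
pos 31 'b': at 6  ** P1@[31:31]
pos 32 'a': at 0 (fail-walked)
pos 33 'd': at 1
pos 34 'd': at 2
pos 35 'd': at 3
pos 36 'c': at 4
pos 37 'c': at 5  ** P0@[33:37]
pos 38 'd': at 1 (fail-walked)
pos 39 'd': at 2
pos 40 'd': at 3
pos 41 'c': at 4
pos 42 'c': at 5  ** P0@[38:42]
pos 43 'a': at 0 (fail-walked)
pos 44 'd': at 1
pos 45 'd': at 2
pos 46 'd': at 3
pos 47 'c': at 4

Matches: [[2,1],[4,1],[11,0],[21,0],[27,1],[28,1],[31,1],[37,0],[42,0]]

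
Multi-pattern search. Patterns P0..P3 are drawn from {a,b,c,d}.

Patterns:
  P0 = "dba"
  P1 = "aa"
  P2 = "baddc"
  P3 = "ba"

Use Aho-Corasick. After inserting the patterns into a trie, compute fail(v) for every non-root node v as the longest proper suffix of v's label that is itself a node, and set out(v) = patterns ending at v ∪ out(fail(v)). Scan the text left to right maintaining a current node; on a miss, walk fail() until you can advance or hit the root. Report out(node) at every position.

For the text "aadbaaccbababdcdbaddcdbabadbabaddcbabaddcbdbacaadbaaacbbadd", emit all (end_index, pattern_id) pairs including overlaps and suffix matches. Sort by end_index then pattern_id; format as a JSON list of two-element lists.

Build automaton:
Trie (insert patterns):
  0='ε' goto a→4 b→6 d→1
  1='d' goto b→2
  2='db' goto a→3
  3='dba' goto ·  [P0 ends]
  4='a' goto a→5
  5='aa' goto ·  [P1 ends]
  6='b' goto a→7
  7='ba' goto d→8  [P3 ends]
  8='bad' goto d→9
  9='badd' goto c→10
  10='baddc' goto ·  [P2 ends]

Failure links (BFS by depth):
  n1('d'): parent n0 fail=0; on 'd' 0 → fail=0;  out ∅∪∅=∅
  n4('a'): parent n0 fail=0; on 'a' 0 → fail=0;  out ∅∪∅=∅
  n6('b'): parent n0 fail=0; on 'b' 0 → fail=0;  out ∅∪∅=∅
  n2('db'): parent n1 fail=0; on 'b' 0 → fail=6;  out ∅∪∅=∅
  n5('aa'): parent n4 fail=0; on 'a' 0 → fail=4;  out {1}∪∅={1}
  n7('ba'): parent n6 fail=0; on 'a' 0 → fail=4;  out {3}∪∅={3}
  n3('dba'): parent n2 fail=6; on 'a' 6 → fail=7;  out {0}∪{3}={0,3}
  n8('bad'): parent n7 fail=4; on 'd' 4→0 → fail=1;  out ∅∪∅=∅
  n9('badd'): parent n8 fail=1; on 'd' 1→0 → fail=1;  out ∅∪∅=∅
  n10('baddc'): parent n9 fail=1; on 'c' 1→0 → fail=0;  out {2}∪∅={2}

Scan:
[0] read 'a'  n0⇒n4
[1] read 'a'  n4⇒n5  ** P1@[0:1]
[2] read 'd'  n5⇒n1 (via fail)
[3] read 'b'  n1⇒n2
[4] read 'a'  n2⇒n3  ** P0@[2:4],P3@[3:4]
[5] read 'a'  n3⇒n5 (via fail)  ** P1@[4:5]
[6] read 'c'  n5⇒n0 (via fail)
[7] read 'c'  n0⇒n0
[8] read 'b'  n0⇒n6
[9] read 'a'  n6⇒n7  ** P3@[8:9]
[10] read 'b'  n7⇒n6 (via fail)
[11] read 'a'  n6⇒n7  ** P3@[10:11]
[12] read 'b'  n7⇒n6 (via fail)
[13] read 'd'  n6⇒n1 (via fail)
[14] read 'c'  n1⇒n0 (via fail)
[15] read 'd'  n0⇒n1
[16] read 'b'  n1⇒n2
[17] read 'a'  n2⇒n3  ** P0@[15:17],P3@[16:17]
[18] read 'd'  n3⇒n8 (via fail)
[19] read 'd'  n8⇒n9
[20] read 'c'  n9⇒n10  ** P2@[16:20]
[21] read 'd'  n10⇒n1 (via fail)
[22] read 'b'  n1⇒n2
[23] read 'a'  n2⇒n3  ** P0@[21:23],P3@[22:23]
[24] read 'b'  n3⇒n6 (via fail)
[25] read 'a'  n6⇒n7  ** P3@[24:25]
[26] read 'd'  n7⇒n8
[27] read 'b'  n8⇒n2 (via fail)
[28] read 'a'  n2⇒n3  ** P0@[26:28],P3@[27:28]
[29] read 'b'  n3⇒n6 (via fail)
[30] read 'a'  n6⇒n7  ** P3@[29:30]
[31] read 'd'  n7⇒n8
[32] read 'd'  n8⇒n9
[33] read 'c'  n9⇒n10  ** P2@[29:33]
[34] read 'b'  n10⇒n6 (via fail)
[35] read 'a'  n6⇒n7  ** P3@[34:35]
[36] read 'b'  n7⇒n6 (via fail)
[37] read 'a'  n6⇒n7  ** P3@[36:37]
[38] read 'd'  n7⇒n8
[39] read 'd'  n8⇒n9
[40] read 'c'  n9⇒n10  ** P2@[36:40]
[41] read 'b'  n10⇒n6 (via fail)
[42] read 'd'  n6⇒n1 (via fail)
[43] read 'b'  n1⇒n2
[44] read 'a'  n2⇒n3  ** P0@[42:44],P3@[43:44]
[45] read 'c'  n3⇒n0 (via fail)
[46] read 'a'  n0⇒n4
[47] read 'a'  n4⇒n5  ** P1@[46:47]
[48] read 'd'  n5⇒n1 (via fail)
[49] read 'b'  n1⇒n2
[50] read 'a'  n2⇒n3  ** P0@[48:50],P3@[49:50]
[51] read 'a'  n3⇒n5 (via fail)  ** P1@[50:51]
[52] read 'a'  n5⇒n5 (via fail)  ** P1@[51:52]
[53] read 'c'  n5⇒n0 (via fail)
[54] read 'b'  n0⇒n6
[55] read 'b'  n6⇒n6 (via fail)
[56] read 'a'  n6⇒n7  ** P3@[55:56]
[57] read 'd'  n7⇒n8
[58] read 'd'  n8⇒n9

All matches (sorted): [[1,1],[4,0],[4,3],[5,1],[9,3],[11,3],[17,0],[17,3],[20,2],[23,0],[23,3],[25,3],[28,0],[28,3],[30,3],[33,2],[35,3],[37,3],[40,2],[44,0],[44,3],[47,1],[50,0],[50,3],[51,1],[52,1],[56,3]]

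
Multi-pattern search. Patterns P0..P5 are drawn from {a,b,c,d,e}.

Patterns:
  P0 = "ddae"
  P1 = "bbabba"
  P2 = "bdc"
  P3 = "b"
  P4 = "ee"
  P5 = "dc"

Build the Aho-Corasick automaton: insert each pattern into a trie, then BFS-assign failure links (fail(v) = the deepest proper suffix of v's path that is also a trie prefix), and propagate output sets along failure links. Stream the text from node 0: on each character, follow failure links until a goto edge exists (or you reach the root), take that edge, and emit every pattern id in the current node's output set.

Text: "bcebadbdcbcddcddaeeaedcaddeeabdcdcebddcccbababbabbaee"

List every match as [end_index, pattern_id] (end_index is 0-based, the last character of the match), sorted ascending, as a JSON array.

Build automaton:
Trie (insert patterns):
  n0 'ε': b→5 d→1 e→13
  n1 'd': c→15 d→2
  n2 'dd': a→3
  n3 'dda': e→4
  n4 'ddae': ·  ←P0
  n5 'b': b→6 d→11  ←P3
  n6 'bb': a→7
  n7 'bba': b→8
  n8 'bbab': b→9
  n9 'bbabb': a→10
  n10 'bbabba': ·  ←P1
  n11 'bd': c→12
  n12 'bdc': ·  ←P2
  n13 'e': e→14
  n14 'ee': ·  ←P4
  n15 'dc': ·  ←P5

BFS fail/out derivation:
  n1('d'): parent n0 fail=0; on 'd' 0 → fail=0;  out ∅∪∅=∅
  n5('b'): parent n0 fail=0; on 'b' 0 → fail=0;  out {3}∪∅={3}
  n13('e'): parent n0 fail=0; on 'e' 0 → fail=0;  out ∅∪∅=∅
  n2('dd'): parent n1 fail=0; on 'd' 0 → fail=1;  out ∅∪∅=∅
  n6('bb'): parent n5 fail=0; on 'b' 0 → fail=5;  out ∅∪{3}={3}
  n11('bd'): parent n5 fail=0; on 'd' 0 → fail=1;  out ∅∪∅=∅
  n14('ee'): parent n13 fail=0; on 'e' 0 → fail=13;  out {4}∪∅={4}
  n15('dc'): parent n1 fail=0; on 'c' 0 → fail=0;  out {5}∪∅={5}
  n3('dda'): parent n2 fail=1; on 'a' 1→0 → fail=0;  out ∅∪∅=∅
  n7('bba'): parent n6 fail=5; on 'a' 5→0 → fail=0;  out ∅∪∅=∅
  n12('bdc'): parent n11 fail=1; on 'c' 1 → fail=15;  out {2}∪{5}={2,5}
  n4('ddae'): parent n3 fail=0; on 'e' 0 → fail=13;  out {0}∪∅={0}
  n8('bbab'): parent n7 fail=0; on 'b' 0 → fail=5;  out ∅∪{3}={3}
  n9('bbabb'): parent n8 fail=5; on 'b' 5 → fail=6;  out ∅∪{3}={3}
  n10('bbabba'): parent n9 fail=6; on 'a' 6 → fail=7;  out {1}∪∅={1}

Scan:
i=0 'b': node 0→5  → match P3@[0:0]
i=1 'c': node 5→0 ·f
i=2 'e': node 0→13
i=3 'b': node 13→5 ·f  → match P3@[3:3]
i=4 'a': node 5→0 ·f
i=5 'd': node 0→1
i=6 'b': node 1→5 ·f  → match P3@[6:6]
i=7 'd': node 5→11
i=8 'c': node 11→12  → match P2@[6:8],P5@[7:8]
i=9 'b': node 12→5 ·f  → match P3@[9:9]
i=10 'c': node 5→0 ·f
i=11 'd': node 0→1
i=12 'd': node 1→2
i=13 'c': node 2→15 ·f  → match P5@[12:13]
i=14 'd': node 15→1 ·f
i=15 'd': node 1→2
i=16 'a': node 2→3
i=17 'e': node 3→4  → match P0@[14:17]
i=18 'e': node 4→14 ·f  → match P4@[17:18]
i=19 'a': node 14→0 ·f
i=20 'e': node 0→13
i=21 'd': node 13→1 ·f
i=22 'c': node 1→15  → match P5@[21:22]
i=23 'a': node 15→0 ·f
i=24 'd': node 0→1
i=25 'd': node 1→2
i=26 'e': node 2→13 ·f
i=27 'e': node 13→14  → match P4@[26:27]
i=28 'a': node 14→0 ·f
i=29 'b': node 0→5  → match P3@[29:29]
i=30 'd': node 5→11
i=31 'c': node 11→12  → match P2@[29:31],P5@[30:31]
i=32 'd': node 12→1 ·f
i=33 'c': node 1→15  → match P5@[32:33]
i=34 'e': node 15→13 ·f
i=35 'b': node 13→5 ·f  → match P3@[35:35]
i=36 'd': node 5→11
i=37 'd': node 11→2 ·f
i=38 'c': node 2→15 ·f  → match P5@[37:38]
i=39 'c': node 15→0 ·f
i=40 'c': node 0→0
i=41 'b': node 0→5  → match P3@[41:41]
i=42 'a': node 5→0 ·f
i=43 'b': node 0→5  → match P3@[43:43]
i=44 'a': node 5→0 ·f
i=45 'b': node 0→5  → match P3@[45:45]
i=46 'b': node 5→6  → match P3@[46:46]
i=47 'a': node 6→7
i=48 'b': node 7→8  → match P3@[48:48]
i=49 'b': node 8→9  → match P3@[49:49]
i=50 'a': node 9→10  → match P1@[45:50]
i=51 'e': node 10→13 ·f
i=52 'e': node 13→14  → match P4@[51:52]

Result: [[0,3],[3,3],[6,3],[8,2],[8,5],[9,3],[13,5],[17,0],[18,4],[22,5],[27,4],[29,3],[31,2],[31,5],[33,5],[35,3],[38,5],[41,3],[43,3],[45,3],[46,3],[48,3],[49,3],[50,1],[52,4]]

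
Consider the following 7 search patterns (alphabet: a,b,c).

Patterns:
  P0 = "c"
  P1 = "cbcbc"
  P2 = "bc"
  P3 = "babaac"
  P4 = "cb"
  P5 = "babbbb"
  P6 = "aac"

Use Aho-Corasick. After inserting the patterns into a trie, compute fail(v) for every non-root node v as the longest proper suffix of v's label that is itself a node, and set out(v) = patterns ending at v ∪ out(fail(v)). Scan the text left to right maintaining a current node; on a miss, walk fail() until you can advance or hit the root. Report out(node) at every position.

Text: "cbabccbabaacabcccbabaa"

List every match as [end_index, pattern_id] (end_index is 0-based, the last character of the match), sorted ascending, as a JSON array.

Construct AC machine:
Trie nodes:
  n0 'ε': a→16 b→6 c→1
  n1 'c': b→2  ←P0
  n2 'cb': c→3  ←P4
  n3 'cbc': b→4
  n4 'cbcb': c→5
  n5 'cbcbc': ·  ←P1
  n6 'b': a→8 c→7
  n7 'bc': ·  ←P2
  n8 'ba': b→9
  n9 'bab': a→10 b→13
  n10 'baba': a→11
  n11 'babaa': c→12
  n12 'babaac': ·  ←P3
  n13 'babb': b→14
  n14 'babbb': b→15
  n15 'babbbb': ·  ←P5
  n16 'a': a→17
  n17 'aa': c→18
  n18 'aac': ·  ←P6

Failure links (BFS by depth):
  fail(1) 'c': from fail(0)=0 chase 'c': 0 ⇒ 0;  out={0}∪out(0)={0}
  fail(6) 'b': from fail(0)=0 chase 'b': 0 ⇒ 0;  out=∅∪out(0)=∅
  fail(16) 'a': from fail(0)=0 chase 'a': 0 ⇒ 0;  out=∅∪out(0)=∅
  fail(2) 'cb': from fail(1)=0 chase 'b': 0 ⇒ 6;  out={4}∪out(6)={4}
  fail(7) 'bc': from fail(6)=0 chase 'c': 0 ⇒ 1;  out={2}∪out(1)={0,2}
  fail(8) 'ba': from fail(6)=0 chase 'a': 0 ⇒ 16;  out=∅∪out(16)=∅
  fail(17) 'aa': from fail(16)=0 chase 'a': 0 ⇒ 16;  out=∅∪out(16)=∅
  fail(3) 'cbc': from fail(2)=6 chase 'c': 6 ⇒ 7;  out=∅∪out(7)={0,2}
  fail(9) 'bab': from fail(8)=16 chase 'b': 16→0 ⇒ 6;  out=∅∪out(6)=∅
  fail(18) 'aac': from fail(17)=16 chase 'c': 16→0 ⇒ 1;  out={6}∪out(1)={0,6}
  fail(4) 'cbcb': from fail(3)=7 chase 'b': 7→1 ⇒ 2;  out=∅∪out(2)={4}
  fail(10) 'baba': from fail(9)=6 chase 'a': 6 ⇒ 8;  out=∅∪out(8)=∅
  fail(13) 'babb': from fail(9)=6 chase 'b': 6→0 ⇒ 6;  out=∅∪out(6)=∅
  fail(5) 'cbcbc': from fail(4)=2 chase 'c': 2 ⇒ 3;  out={1}∪out(3)={0,1,2}
  fail(11) 'babaa': from fail(10)=8 chase 'a': 8→16 ⇒ 17;  out=∅∪out(17)=∅
  fail(14) 'babbb': from fail(13)=6 chase 'b': 6→0 ⇒ 6;  out=∅∪out(6)=∅
  fail(12) 'babaac': from fail(11)=17 chase 'c': 17 ⇒ 18;  out={3}∪out(18)={0,3,6}
  fail(15) 'babbbb': from fail(14)=6 chase 'b': 6→0 ⇒ 6;  out={5}∪out(6)={5}

Run:
pos 0 'c': at 1  emit P0@[0:0]
pos 1 'b': at 2  emit P4@[0:1]
pos 2 'a': at 8 (fail-walked)
pos 3 'b': at 9
pos 4 'c': at 7 (fail-walked)  emit P0@[4:4],P2@[3:4]
pos 5 'c': at 1 (fail-walked)  emit P0@[5:5]
pos 6 'b': at 2  emit P4@[5:6]
pos 7 'a': at 8 (fail-walked)
pos 8 'b': at 9
pos 9 'a': at 10
pos 10 'a': at 11
pos 11 'c': at 12  emit P0@[11:11],P3@[6:11],P6@[9:11]
pos 12 'a': at 16 (fail-walked)
pos 13 'b': at 6 (fail-walked)
pos 14 'c': at 7  emit P0@[14:14],P2@[13:14]
pos 15 'c': at 1 (fail-walked)  emit P0@[15:15]
pos 16 'c': at 1 (fail-walked)  emit P0@[16:16]
pos 17 'b': at 2  emit P4@[16:17]
pos 18 'a': at 8 (fail-walked)
pos 19 'b': at 9
pos 20 'a': at 10
pos 21 'a': at 11

All matches (sorted): [[0,0],[1,4],[4,0],[4,2],[5,0],[6,4],[11,0],[11,3],[11,6],[14,0],[14,2],[15,0],[16,0],[17,4]]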